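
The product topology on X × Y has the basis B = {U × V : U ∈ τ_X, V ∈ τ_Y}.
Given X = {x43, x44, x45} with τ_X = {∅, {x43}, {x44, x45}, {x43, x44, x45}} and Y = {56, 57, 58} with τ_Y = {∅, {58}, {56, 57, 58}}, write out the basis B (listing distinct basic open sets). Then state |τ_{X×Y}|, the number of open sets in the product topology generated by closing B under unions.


Basis B = {∅ × ∅, {x43} × {58}, {x44, x45} × {58}, {x43} × {56, 57, 58}, {x43, x44, x45} × {58}, {x44, x45} × {56, 57, 58}, {x43, x44, x45} × {56, 57, 58}}; |τ_{X×Y}| = 9.

Enumerate products U × V with U ∈ τ_X, V ∈ τ_Y (deduplicated):
  ∅ × ∅ = {} (∅)
  {x43} × {58} = {(x43,58)}
  {x44, x45} × {58} = {(x44,58), (x45,58)}
  {x43} × {56, 57, 58} = {(x43,56), (x43,57), (x43,58)}
  {x43, x44, x45} × {58} = {(x43,58), (x44,58), (x45,58)}
  {x44, x45} × {56, 57, 58} = {(x44,56), (x44,57), (x44,58), (x45,56), (x45,57), (x45,58)}
  {x43, x44, x45} × {56, 57, 58} = {(x43,56), (x43,57), (x43,58), (x44,56), (x44,57), (x44,58), (x45,56), (x45,57), (x45,58)}
These 7 distinct sets form the basis B.
Close under arbitrary unions to get τ_{X×Y}; counting gives |τ_{X×Y}| = 9.


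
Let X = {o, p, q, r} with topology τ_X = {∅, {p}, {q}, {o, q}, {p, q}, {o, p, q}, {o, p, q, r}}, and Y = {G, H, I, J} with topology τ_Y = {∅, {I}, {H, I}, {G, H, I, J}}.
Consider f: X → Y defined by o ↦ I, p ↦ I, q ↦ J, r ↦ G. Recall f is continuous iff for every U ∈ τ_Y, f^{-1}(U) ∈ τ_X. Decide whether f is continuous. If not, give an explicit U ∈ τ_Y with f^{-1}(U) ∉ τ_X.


f is NOT continuous.

Compute f^{-1}(U) for each U ∈ τ_Y:
  U = ∅: f^{-1}(U) = ∅ ∈ τ_X ✓.
  U = {I}: f^{-1}(U) = {o, p} ∉ τ_X ✗.
  U = {H, I}: f^{-1}(U) = {o, p} ∉ τ_X ✗.
  U = {G, H, I, J}: f^{-1}(U) = {o, p, q, r} ∈ τ_X ✓.
Found U = {I} with f^{-1}(U) = {o, p} not in τ_X. Therefore f is NOT continuous.


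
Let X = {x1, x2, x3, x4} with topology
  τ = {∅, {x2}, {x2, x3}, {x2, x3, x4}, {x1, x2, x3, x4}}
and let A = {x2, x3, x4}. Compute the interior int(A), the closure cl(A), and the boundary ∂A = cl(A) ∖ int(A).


int(A) = {x2, x3, x4}, cl(A) = {x1, x2, x3, x4}, ∂A = {x1}.

Closed sets in (X, τ) are complements of opens:
  closed(X, τ) = {∅, {x1}, {x1, x4}, {x1, x3, x4}, {x1, x2, x3, x4}}.
int(A) = ⋃ {U ∈ τ : U ⊆ A}. Opens contained in A: ∅, {x2}, {x2, x3}, {x2, x3, x4}.
Taking the union of these: int(A) = {x2, x3, x4}.
cl(A) = ⋂ {C closed : A ⊆ C}. Closed sets containing A: {x1, x2, x3, x4}.
Intersecting these: cl(A) = {x1, x2, x3, x4}.
∂A = cl(A) ∖ int(A) = {x1, x2, x3, x4} ∖ {x2, x3, x4} = {x1}.


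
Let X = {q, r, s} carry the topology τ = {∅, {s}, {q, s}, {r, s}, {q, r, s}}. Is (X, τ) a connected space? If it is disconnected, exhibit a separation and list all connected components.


(X, τ) is connected.

Find clopen sets (U ∈ τ with X ∖ U ∈ τ):
  U = ∅, X ∖ U = {q, r, s} — both open, so U is clopen.
  U = {q, r, s}, X ∖ U = ∅ — both open, so U is clopen.
Only trivial clopens (∅ and X) exist, so (X, τ) is connected.
Compute connected components by grouping points that agree on all clopens:
  component: {q, r, s}


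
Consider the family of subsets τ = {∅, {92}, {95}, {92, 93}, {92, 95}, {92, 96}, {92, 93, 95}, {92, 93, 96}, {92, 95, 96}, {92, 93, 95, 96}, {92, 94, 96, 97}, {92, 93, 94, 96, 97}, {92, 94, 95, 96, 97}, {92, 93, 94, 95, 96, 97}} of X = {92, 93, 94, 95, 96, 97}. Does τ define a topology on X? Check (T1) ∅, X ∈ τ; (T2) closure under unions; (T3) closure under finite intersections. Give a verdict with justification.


τ IS a topology on X.

Axiom (T1): ∅ ∈ τ? Yes; X ∈ τ? Yes.
Axiom (T2/T3): check pairwise unions and intersections of members of τ.
All pairwise intersections and unions checked — each lies in τ. Therefore τ satisfies (T1), (T2), (T3): it IS a topology on X.


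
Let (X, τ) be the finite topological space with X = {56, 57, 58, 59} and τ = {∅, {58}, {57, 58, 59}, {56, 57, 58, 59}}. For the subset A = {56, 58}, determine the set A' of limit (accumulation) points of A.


A' = {56, 57, 59}

For each x ∈ X, list the open sets U ∈ τ with x ∈ U, then check whether U ∩ (A ∖ {x}) ≠ ∅ for every such U.
  x = 56: opens ∋ x are {56, 57, 58, 59}; each meets A ∖ {56}, so x IS a limit point.
  x = 57: opens ∋ x are {57, 58, 59}, {56, 57, 58, 59}; each meets A ∖ {57}, so x IS a limit point.
  x = 58: open {58} ∋ x has {58} ∩ (A ∖ {58}) = ∅, so x is NOT a limit point.
  x = 59: opens ∋ x are {57, 58, 59}, {56, 57, 58, 59}; each meets A ∖ {59}, so x IS a limit point.
Collecting: A' = {56, 57, 59}.


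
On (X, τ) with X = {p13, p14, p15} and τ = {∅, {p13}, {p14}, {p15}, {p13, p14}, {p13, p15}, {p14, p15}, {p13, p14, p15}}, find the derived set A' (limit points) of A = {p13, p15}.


A' = ∅

For each x ∈ X, list the open sets U ∈ τ with x ∈ U, then check whether U ∩ (A ∖ {x}) ≠ ∅ for every such U.
  x = p13: open {p13} ∋ x has {p13} ∩ (A ∖ {p13}) = ∅, so x is NOT a limit point.
  x = p14: open {p14} ∋ x has {p14} ∩ (A ∖ {p14}) = ∅, so x is NOT a limit point.
  x = p15: open {p15} ∋ x has {p15} ∩ (A ∖ {p15}) = ∅, so x is NOT a limit point.
Collecting: A' = ∅.


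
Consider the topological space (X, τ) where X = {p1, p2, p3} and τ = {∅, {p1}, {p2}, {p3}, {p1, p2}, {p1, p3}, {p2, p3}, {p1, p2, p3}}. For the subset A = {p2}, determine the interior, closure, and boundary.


int(A) = {p2}, cl(A) = {p2}, ∂A = ∅.

Closed sets in (X, τ) are complements of opens:
  closed(X, τ) = {∅, {p1}, {p2}, {p3}, {p1, p2}, {p1, p3}, {p2, p3}, {p1, p2, p3}}.
int(A) = ⋃ {U ∈ τ : U ⊆ A}. Opens contained in A: ∅, {p2}.
Taking the union of these: int(A) = {p2}.
cl(A) = ⋂ {C closed : A ⊆ C}. Closed sets containing A: {p2}, {p1, p2}, {p2, p3}, {p1, p2, p3}.
Intersecting these: cl(A) = {p2}.
∂A = cl(A) ∖ int(A) = {p2} ∖ {p2} = ∅.


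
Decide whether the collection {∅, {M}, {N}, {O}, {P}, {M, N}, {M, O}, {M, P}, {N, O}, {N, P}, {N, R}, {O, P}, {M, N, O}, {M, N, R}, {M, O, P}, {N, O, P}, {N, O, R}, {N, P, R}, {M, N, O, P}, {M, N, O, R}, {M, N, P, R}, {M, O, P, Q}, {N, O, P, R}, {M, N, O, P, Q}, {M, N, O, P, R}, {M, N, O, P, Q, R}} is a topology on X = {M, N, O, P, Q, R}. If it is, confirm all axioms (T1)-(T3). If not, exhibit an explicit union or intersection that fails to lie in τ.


τ is NOT a topology on X.

Axiom (T1): ∅ ∈ τ? Yes; X ∈ τ? Yes.
Axiom (T2/T3): check pairwise unions and intersections of members of τ.
Counterexample for (T2): {M} ∪ {N, P} = {M, N, P} ∉ τ. Therefore τ is NOT a topology.


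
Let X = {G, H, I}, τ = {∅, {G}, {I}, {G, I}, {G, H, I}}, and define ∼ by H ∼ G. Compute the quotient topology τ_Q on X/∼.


X/∼ = {[G=H], [I]}; |τ_Q| = 3.

Equivalence classes: [G=H], [I].
Quotient map π: X → X/∼ sends G ↦ [G=H], H ↦ [G=H], I ↦ [I].
For each subset V ⊆ X/∼, compute π^{-1}(V) ⊆ X and check whether π^{-1}(V) ∈ τ. V is open in τ_Q iff π^{-1}(V) ∈ τ.
  V = {}: π^{-1}(V) = ∅ ∈ τ ✓.
  V = {[G=H]}: π^{-1}(V) = {G, H} ∉ τ ✗.
  V = {[I]}: π^{-1}(V) = {I} ∈ τ ✓.
  V = {[G=H], [I]}: π^{-1}(V) = {G, H, I} ∈ τ ✓.
Open sets in the quotient: τ_Q = {{}, {[I]}, {[G=H], [I]}} (3 elements).


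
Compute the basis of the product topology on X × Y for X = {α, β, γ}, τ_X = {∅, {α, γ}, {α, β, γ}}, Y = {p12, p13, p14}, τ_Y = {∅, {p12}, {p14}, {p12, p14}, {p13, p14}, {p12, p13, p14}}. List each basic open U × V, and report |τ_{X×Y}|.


Basis B = {∅ × ∅, {α, γ} × {p12}, {α, γ} × {p14}, {α, β, γ} × {p12}, {α, β, γ} × {p14}, {α, γ} × {p12, p14}, {α, γ} × {p13, p14}, {α, γ} × {p12, p13, p14}, {α, β, γ} × {p12, p14}, {α, β, γ} × {p13, p14}, {α, β, γ} × {p12, p13, p14}}; |τ_{X×Y}| = 18.

Enumerate products U × V with U ∈ τ_X, V ∈ τ_Y (deduplicated):
  ∅ × ∅ = {} (∅)
  {α, γ} × {p12} = {(α,p12), (γ,p12)}
  {α, γ} × {p14} = {(α,p14), (γ,p14)}
  {α, β, γ} × {p12} = {(α,p12), (β,p12), (γ,p12)}
  {α, β, γ} × {p14} = {(α,p14), (β,p14), (γ,p14)}
  {α, γ} × {p12, p14} = {(α,p12), (α,p14), (γ,p12), (γ,p14)}
  {α, γ} × {p13, p14} = {(α,p13), (α,p14), (γ,p13), (γ,p14)}
  {α, γ} × {p12, p13, p14} = {(α,p12), (α,p13), (α,p14), (γ,p12), (γ,p13), (γ,p14)}
  {α, β, γ} × {p12, p14} = {(α,p12), (α,p14), (β,p12), (β,p14), (γ,p12), (γ,p14)}
  {α, β, γ} × {p13, p14} = {(α,p13), (α,p14), (β,p13), (β,p14), (γ,p13), (γ,p14)}
  {α, β, γ} × {p12, p13, p14} = {(α,p12), (α,p13), (α,p14), (β,p12), (β,p13), (β,p14), (γ,p12), (γ,p13), (γ,p14)}
These 11 distinct sets form the basis B.
Close under arbitrary unions to get τ_{X×Y}; counting gives |τ_{X×Y}| = 18.


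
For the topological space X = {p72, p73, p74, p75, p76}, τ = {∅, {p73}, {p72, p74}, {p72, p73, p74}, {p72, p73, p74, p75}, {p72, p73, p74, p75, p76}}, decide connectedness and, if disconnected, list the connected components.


(X, τ) is connected.

Find clopen sets (U ∈ τ with X ∖ U ∈ τ):
  U = ∅, X ∖ U = {p72, p73, p74, p75, p76} — both open, so U is clopen.
  U = {p72, p73, p74, p75, p76}, X ∖ U = ∅ — both open, so U is clopen.
Only trivial clopens (∅ and X) exist, so (X, τ) is connected.
Compute connected components by grouping points that agree on all clopens:
  component: {p72, p73, p74, p75, p76}


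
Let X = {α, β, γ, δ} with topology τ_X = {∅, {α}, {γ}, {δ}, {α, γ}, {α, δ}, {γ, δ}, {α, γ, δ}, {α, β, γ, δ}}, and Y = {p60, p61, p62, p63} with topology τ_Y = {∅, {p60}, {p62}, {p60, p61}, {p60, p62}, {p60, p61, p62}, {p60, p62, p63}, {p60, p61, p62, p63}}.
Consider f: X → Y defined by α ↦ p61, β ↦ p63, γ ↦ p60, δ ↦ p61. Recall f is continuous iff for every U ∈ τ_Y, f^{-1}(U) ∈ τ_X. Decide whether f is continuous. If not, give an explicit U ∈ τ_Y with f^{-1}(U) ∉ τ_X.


f is NOT continuous.

Compute f^{-1}(U) for each U ∈ τ_Y:
  U = ∅: f^{-1}(U) = ∅ ∈ τ_X ✓.
  U = {p60}: f^{-1}(U) = {γ} ∈ τ_X ✓.
  U = {p62}: f^{-1}(U) = ∅ ∈ τ_X ✓.
  U = {p60, p61}: f^{-1}(U) = {α, γ, δ} ∈ τ_X ✓.
  U = {p60, p62}: f^{-1}(U) = {γ} ∈ τ_X ✓.
  U = {p60, p61, p62}: f^{-1}(U) = {α, γ, δ} ∈ τ_X ✓.
  U = {p60, p62, p63}: f^{-1}(U) = {β, γ} ∉ τ_X ✗.
  U = {p60, p61, p62, p63}: f^{-1}(U) = {α, β, γ, δ} ∈ τ_X ✓.
Found U = {p60, p62, p63} with f^{-1}(U) = {β, γ} not in τ_X. Therefore f is NOT continuous.


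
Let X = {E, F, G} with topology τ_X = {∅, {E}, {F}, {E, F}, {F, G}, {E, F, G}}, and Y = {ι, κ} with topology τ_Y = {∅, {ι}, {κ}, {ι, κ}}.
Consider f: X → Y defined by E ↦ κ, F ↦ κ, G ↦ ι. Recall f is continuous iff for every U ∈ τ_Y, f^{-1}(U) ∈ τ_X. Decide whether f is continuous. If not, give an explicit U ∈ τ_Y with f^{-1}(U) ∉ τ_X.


f is NOT continuous.

Compute f^{-1}(U) for each U ∈ τ_Y:
  U = ∅: f^{-1}(U) = ∅ ∈ τ_X ✓.
  U = {ι}: f^{-1}(U) = {G} ∉ τ_X ✗.
  U = {κ}: f^{-1}(U) = {E, F} ∈ τ_X ✓.
  U = {ι, κ}: f^{-1}(U) = {E, F, G} ∈ τ_X ✓.
Found U = {ι} with f^{-1}(U) = {G} not in τ_X. Therefore f is NOT continuous.


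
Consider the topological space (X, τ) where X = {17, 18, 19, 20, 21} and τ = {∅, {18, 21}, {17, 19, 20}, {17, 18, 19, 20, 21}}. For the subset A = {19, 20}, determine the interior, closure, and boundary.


int(A) = ∅, cl(A) = {17, 19, 20}, ∂A = {17, 19, 20}.

Closed sets in (X, τ) are complements of opens:
  closed(X, τ) = {∅, {18, 21}, {17, 19, 20}, {17, 18, 19, 20, 21}}.
int(A) = ⋃ {U ∈ τ : U ⊆ A}. Opens contained in A: ∅.
Taking the union of these: int(A) = ∅.
cl(A) = ⋂ {C closed : A ⊆ C}. Closed sets containing A: {17, 19, 20}, {17, 18, 19, 20, 21}.
Intersecting these: cl(A) = {17, 19, 20}.
∂A = cl(A) ∖ int(A) = {17, 19, 20} ∖ ∅ = {17, 19, 20}.


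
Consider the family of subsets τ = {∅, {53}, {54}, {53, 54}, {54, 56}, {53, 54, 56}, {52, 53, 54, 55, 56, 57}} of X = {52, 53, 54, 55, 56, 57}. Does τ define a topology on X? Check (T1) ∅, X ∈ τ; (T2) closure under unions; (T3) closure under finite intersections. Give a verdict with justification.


τ IS a topology on X.

Axiom (T1): ∅ ∈ τ? Yes; X ∈ τ? Yes.
Axiom (T2/T3): check pairwise unions and intersections of members of τ.
All pairwise intersections and unions checked — each lies in τ. Therefore τ satisfies (T1), (T2), (T3): it IS a topology on X.


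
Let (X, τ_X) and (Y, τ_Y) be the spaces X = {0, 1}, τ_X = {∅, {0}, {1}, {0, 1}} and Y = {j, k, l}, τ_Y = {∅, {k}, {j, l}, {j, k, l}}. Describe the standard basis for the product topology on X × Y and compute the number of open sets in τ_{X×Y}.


Basis B = {∅ × ∅, {0} × {k}, {1} × {k}, {0} × {j, l}, {0, 1} × {k}, {1} × {j, l}, {0} × {j, k, l}, {1} × {j, k, l}, {0, 1} × {j, l}, {0, 1} × {j, k, l}}; |τ_{X×Y}| = 16.

Enumerate products U × V with U ∈ τ_X, V ∈ τ_Y (deduplicated):
  ∅ × ∅ = {} (∅)
  {0} × {k} = {(0,k)}
  {1} × {k} = {(1,k)}
  {0} × {j, l} = {(0,j), (0,l)}
  {0, 1} × {k} = {(0,k), (1,k)}
  {1} × {j, l} = {(1,j), (1,l)}
  {0} × {j, k, l} = {(0,j), (0,k), (0,l)}
  {1} × {j, k, l} = {(1,j), (1,k), (1,l)}
  {0, 1} × {j, l} = {(0,j), (0,l), (1,j), (1,l)}
  {0, 1} × {j, k, l} = {(0,j), (0,k), (0,l), (1,j), (1,k), (1,l)}
These 10 distinct sets form the basis B.
Close under arbitrary unions to get τ_{X×Y}; counting gives |τ_{X×Y}| = 16.


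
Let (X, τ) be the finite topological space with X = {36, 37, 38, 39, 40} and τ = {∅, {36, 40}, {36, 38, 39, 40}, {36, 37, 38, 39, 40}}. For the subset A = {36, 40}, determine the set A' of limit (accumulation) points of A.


A' = {36, 37, 38, 39, 40}

For each x ∈ X, list the open sets U ∈ τ with x ∈ U, then check whether U ∩ (A ∖ {x}) ≠ ∅ for every such U.
  x = 36: opens ∋ x are {36, 40}, {36, 38, 39, 40}, {36, 37, 38, 39, 40}; each meets A ∖ {36}, so x IS a limit point.
  x = 37: opens ∋ x are {36, 37, 38, 39, 40}; each meets A ∖ {37}, so x IS a limit point.
  x = 38: opens ∋ x are {36, 38, 39, 40}, {36, 37, 38, 39, 40}; each meets A ∖ {38}, so x IS a limit point.
  x = 39: opens ∋ x are {36, 38, 39, 40}, {36, 37, 38, 39, 40}; each meets A ∖ {39}, so x IS a limit point.
  x = 40: opens ∋ x are {36, 40}, {36, 38, 39, 40}, {36, 37, 38, 39, 40}; each meets A ∖ {40}, so x IS a limit point.
Collecting: A' = {36, 37, 38, 39, 40}.


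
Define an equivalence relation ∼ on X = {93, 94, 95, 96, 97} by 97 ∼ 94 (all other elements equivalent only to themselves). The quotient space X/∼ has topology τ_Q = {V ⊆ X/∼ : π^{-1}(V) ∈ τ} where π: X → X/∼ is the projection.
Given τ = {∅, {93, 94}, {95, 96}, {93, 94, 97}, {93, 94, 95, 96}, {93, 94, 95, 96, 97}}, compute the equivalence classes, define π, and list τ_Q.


X/∼ = {[93], [94=97], [95], [96]}; |τ_Q| = 4.

Equivalence classes: [93], [94=97], [95], [96].
Quotient map π: X → X/∼ sends 93 ↦ [93], 94 ↦ [94=97], 95 ↦ [95], 96 ↦ [96], 97 ↦ [94=97].
For each subset V ⊆ X/∼, compute π^{-1}(V) ⊆ X and check whether π^{-1}(V) ∈ τ. V is open in τ_Q iff π^{-1}(V) ∈ τ.
  V = {}: π^{-1}(V) = ∅ ∈ τ ✓.
  V = {[93]}: π^{-1}(V) = {93} ∉ τ ✗.
  V = {[94=97]}: π^{-1}(V) = {94, 97} ∉ τ ✗.
  V = {[93], [94=97]}: π^{-1}(V) = {93, 94, 97} ∈ τ ✓.
  V = {[95]}: π^{-1}(V) = {95} ∉ τ ✗.
  V = {[93], [95]}: π^{-1}(V) = {93, 95} ∉ τ ✗.
  V = {[94=97], [95]}: π^{-1}(V) = {94, 95, 97} ∉ τ ✗.
  V = {[93], [94=97], [95]}: π^{-1}(V) = {93, 94, 95, 97} ∉ τ ✗.
  V = {[96]}: π^{-1}(V) = {96} ∉ τ ✗.
  V = {[93], [96]}: π^{-1}(V) = {93, 96} ∉ τ ✗.
  V = {[94=97], [96]}: π^{-1}(V) = {94, 96, 97} ∉ τ ✗.
  V = {[93], [94=97], [96]}: π^{-1}(V) = {93, 94, 96, 97} ∉ τ ✗.
  V = {[95], [96]}: π^{-1}(V) = {95, 96} ∈ τ ✓.
  V = {[93], [95], [96]}: π^{-1}(V) = {93, 95, 96} ∉ τ ✗.
  V = {[94=97], [95], [96]}: π^{-1}(V) = {94, 95, 96, 97} ∉ τ ✗.
  V = {[93], [94=97], [95], [96]}: π^{-1}(V) = {93, 94, 95, 96, 97} ∈ τ ✓.
Open sets in the quotient: τ_Q = {{}, {[93], [94=97]}, {[95], [96]}, {[93], [94=97], [95], [96]}} (4 elements).


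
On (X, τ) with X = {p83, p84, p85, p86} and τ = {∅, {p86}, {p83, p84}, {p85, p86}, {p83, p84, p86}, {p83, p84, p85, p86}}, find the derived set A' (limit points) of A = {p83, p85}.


A' = {p84}

For each x ∈ X, list the open sets U ∈ τ with x ∈ U, then check whether U ∩ (A ∖ {x}) ≠ ∅ for every such U.
  x = p83: open {p83, p84} ∋ x has {p83, p84} ∩ (A ∖ {p83}) = ∅, so x is NOT a limit point.
  x = p84: opens ∋ x are {p83, p84}, {p83, p84, p86}, {p83, p84, p85, p86}; each meets A ∖ {p84}, so x IS a limit point.
  x = p85: open {p85, p86} ∋ x has {p85, p86} ∩ (A ∖ {p85}) = ∅, so x is NOT a limit point.
  x = p86: open {p86} ∋ x has {p86} ∩ (A ∖ {p86}) = ∅, so x is NOT a limit point.
Collecting: A' = {p84}.


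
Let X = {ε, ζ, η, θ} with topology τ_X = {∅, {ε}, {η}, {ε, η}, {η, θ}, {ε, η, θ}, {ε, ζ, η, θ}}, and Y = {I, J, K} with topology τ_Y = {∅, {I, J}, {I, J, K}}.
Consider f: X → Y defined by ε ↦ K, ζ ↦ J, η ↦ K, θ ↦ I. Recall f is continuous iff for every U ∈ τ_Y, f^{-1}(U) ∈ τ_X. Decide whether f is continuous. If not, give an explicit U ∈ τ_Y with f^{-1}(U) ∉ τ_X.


f is NOT continuous.

Compute f^{-1}(U) for each U ∈ τ_Y:
  U = ∅: f^{-1}(U) = ∅ ∈ τ_X ✓.
  U = {I, J}: f^{-1}(U) = {ζ, θ} ∉ τ_X ✗.
  U = {I, J, K}: f^{-1}(U) = {ε, ζ, η, θ} ∈ τ_X ✓.
Found U = {I, J} with f^{-1}(U) = {ζ, θ} not in τ_X. Therefore f is NOT continuous.


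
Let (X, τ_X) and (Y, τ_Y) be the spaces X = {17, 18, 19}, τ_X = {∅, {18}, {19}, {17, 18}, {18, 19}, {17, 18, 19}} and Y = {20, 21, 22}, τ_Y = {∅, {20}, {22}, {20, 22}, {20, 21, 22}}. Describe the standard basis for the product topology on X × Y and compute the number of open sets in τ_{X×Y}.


Basis B = {∅ × ∅, {18} × {20}, {18} × {22}, {19} × {20}, {19} × {22}, {17, 18} × {20}, {17, 18} × {22}, {18} × {20, 22}, {18, 19} × {20}, {18, 19} × {22}, {19} × {20, 22}, {17, 18, 19} × {20}, {17, 18, 19} × {22}, {18} × {20, 21, 22}, {19} × {20, 21, 22}, {17, 18} × {20, 22}, {18, 19} × {20, 22}, {17, 18} × {20, 21, 22}, {17, 18, 19} × {20, 22}, {18, 19} × {20, 21, 22}, {17, 18, 19} × {20, 21, 22}}; |τ_{X×Y}| = 70.

Enumerate products U × V with U ∈ τ_X, V ∈ τ_Y (deduplicated):
  ∅ × ∅ = {} (∅)
  {18} × {20} = {(18,20)}
  {18} × {22} = {(18,22)}
  {19} × {20} = {(19,20)}
  {19} × {22} = {(19,22)}
  {17, 18} × {20} = {(17,20), (18,20)}
  {17, 18} × {22} = {(17,22), (18,22)}
  {18} × {20, 22} = {(18,20), (18,22)}
  {18, 19} × {20} = {(18,20), (19,20)}
  {18, 19} × {22} = {(18,22), (19,22)}
  {19} × {20, 22} = {(19,20), (19,22)}
  {17, 18, 19} × {20} = {(17,20), (18,20), (19,20)}
  {17, 18, 19} × {22} = {(17,22), (18,22), (19,22)}
  {18} × {20, 21, 22} = {(18,20), (18,21), (18,22)}
  {19} × {20, 21, 22} = {(19,20), (19,21), (19,22)}
  {17, 18} × {20, 22} = {(17,20), (17,22), (18,20), (18,22)}
  {18, 19} × {20, 22} = {(18,20), (18,22), (19,20), (19,22)}
  {17, 18} × {20, 21, 22} = {(17,20), (17,21), (17,22), (18,20), (18,21), (18,22)}
  {17, 18, 19} × {20, 22} = {(17,20), (17,22), (18,20), (18,22), (19,20), (19,22)}
  {18, 19} × {20, 21, 22} = {(18,20), (18,21), (18,22), (19,20), (19,21), (19,22)}
  {17, 18, 19} × {20, 21, 22} = {(17,20), (17,21), (17,22), (18,20), (18,21), (18,22), (19,20), (19,21), (19,22)}
These 21 distinct sets form the basis B.
Close under arbitrary unions to get τ_{X×Y}; counting gives |τ_{X×Y}| = 70.


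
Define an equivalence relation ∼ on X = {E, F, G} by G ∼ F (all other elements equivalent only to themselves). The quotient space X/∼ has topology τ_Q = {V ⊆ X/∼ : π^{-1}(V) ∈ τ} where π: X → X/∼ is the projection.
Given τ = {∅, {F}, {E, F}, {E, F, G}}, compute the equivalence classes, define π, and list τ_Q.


X/∼ = {[E], [F=G]}; |τ_Q| = 2.

Equivalence classes: [E], [F=G].
Quotient map π: X → X/∼ sends E ↦ [E], F ↦ [F=G], G ↦ [F=G].
For each subset V ⊆ X/∼, compute π^{-1}(V) ⊆ X and check whether π^{-1}(V) ∈ τ. V is open in τ_Q iff π^{-1}(V) ∈ τ.
  V = {}: π^{-1}(V) = ∅ ∈ τ ✓.
  V = {[E]}: π^{-1}(V) = {E} ∉ τ ✗.
  V = {[F=G]}: π^{-1}(V) = {F, G} ∉ τ ✗.
  V = {[E], [F=G]}: π^{-1}(V) = {E, F, G} ∈ τ ✓.
Open sets in the quotient: τ_Q = {{}, {[E], [F=G]}} (2 elements).


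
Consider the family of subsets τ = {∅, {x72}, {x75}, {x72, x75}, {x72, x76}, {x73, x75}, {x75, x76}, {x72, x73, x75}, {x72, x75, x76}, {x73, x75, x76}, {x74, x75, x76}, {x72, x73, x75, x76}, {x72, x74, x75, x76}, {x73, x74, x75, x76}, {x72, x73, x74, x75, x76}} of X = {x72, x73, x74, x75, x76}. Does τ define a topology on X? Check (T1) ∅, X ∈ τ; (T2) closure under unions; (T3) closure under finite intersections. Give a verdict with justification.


τ is NOT a topology on X.

Axiom (T1): ∅ ∈ τ? Yes; X ∈ τ? Yes.
Axiom (T2/T3): check pairwise unions and intersections of members of τ.
Counterexample for (T3): {x72, x76} ∩ {x75, x76} = {x76} ∉ τ. Therefore τ is NOT a topology.


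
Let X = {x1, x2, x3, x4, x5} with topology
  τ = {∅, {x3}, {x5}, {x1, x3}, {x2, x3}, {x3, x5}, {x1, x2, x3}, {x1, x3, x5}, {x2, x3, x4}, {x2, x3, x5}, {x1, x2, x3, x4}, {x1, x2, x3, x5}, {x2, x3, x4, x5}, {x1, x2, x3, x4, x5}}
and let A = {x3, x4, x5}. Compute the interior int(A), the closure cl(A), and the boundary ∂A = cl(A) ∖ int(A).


int(A) = {x3, x5}, cl(A) = {x1, x2, x3, x4, x5}, ∂A = {x1, x2, x4}.

Closed sets in (X, τ) are complements of opens:
  closed(X, τ) = {∅, {x1}, {x4}, {x5}, {x1, x4}, {x1, x5}, {x2, x4}, {x4, x5}, {x1, x2, x4}, {x1, x4, x5}, {x2, x4, x5}, {x1, x2, x3, x4}, {x1, x2, x4, x5}, {x1, x2, x3, x4, x5}}.
int(A) = ⋃ {U ∈ τ : U ⊆ A}. Opens contained in A: ∅, {x3}, {x5}, {x3, x5}.
Taking the union of these: int(A) = {x3, x5}.
cl(A) = ⋂ {C closed : A ⊆ C}. Closed sets containing A: {x1, x2, x3, x4, x5}.
Intersecting these: cl(A) = {x1, x2, x3, x4, x5}.
∂A = cl(A) ∖ int(A) = {x1, x2, x3, x4, x5} ∖ {x3, x5} = {x1, x2, x4}.


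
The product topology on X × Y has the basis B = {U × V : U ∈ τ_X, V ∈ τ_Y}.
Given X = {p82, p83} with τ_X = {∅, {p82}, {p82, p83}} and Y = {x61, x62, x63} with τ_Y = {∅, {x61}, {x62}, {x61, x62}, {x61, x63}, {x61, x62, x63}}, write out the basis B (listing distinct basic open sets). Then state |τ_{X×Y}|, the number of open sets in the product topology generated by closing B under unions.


Basis B = {∅ × ∅, {p82} × {x61}, {p82} × {x62}, {p82} × {x61, x62}, {p82} × {x61, x63}, {p82, p83} × {x61}, {p82, p83} × {x62}, {p82} × {x61, x62, x63}, {p82, p83} × {x61, x62}, {p82, p83} × {x61, x63}, {p82, p83} × {x61, x62, x63}}; |τ_{X×Y}| = 18.

Enumerate products U × V with U ∈ τ_X, V ∈ τ_Y (deduplicated):
  ∅ × ∅ = {} (∅)
  {p82} × {x61} = {(p82,x61)}
  {p82} × {x62} = {(p82,x62)}
  {p82} × {x61, x62} = {(p82,x61), (p82,x62)}
  {p82} × {x61, x63} = {(p82,x61), (p82,x63)}
  {p82, p83} × {x61} = {(p82,x61), (p83,x61)}
  {p82, p83} × {x62} = {(p82,x62), (p83,x62)}
  {p82} × {x61, x62, x63} = {(p82,x61), (p82,x62), (p82,x63)}
  {p82, p83} × {x61, x62} = {(p82,x61), (p82,x62), (p83,x61), (p83,x62)}
  {p82, p83} × {x61, x63} = {(p82,x61), (p82,x63), (p83,x61), (p83,x63)}
  {p82, p83} × {x61, x62, x63} = {(p82,x61), (p82,x62), (p82,x63), (p83,x61), (p83,x62), (p83,x63)}
These 11 distinct sets form the basis B.
Close under arbitrary unions to get τ_{X×Y}; counting gives |τ_{X×Y}| = 18.


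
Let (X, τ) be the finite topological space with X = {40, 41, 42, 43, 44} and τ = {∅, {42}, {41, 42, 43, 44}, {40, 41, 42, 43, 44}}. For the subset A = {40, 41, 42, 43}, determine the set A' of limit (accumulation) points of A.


A' = {40, 41, 43, 44}

For each x ∈ X, list the open sets U ∈ τ with x ∈ U, then check whether U ∩ (A ∖ {x}) ≠ ∅ for every such U.
  x = 40: opens ∋ x are {40, 41, 42, 43, 44}; each meets A ∖ {40}, so x IS a limit point.
  x = 41: opens ∋ x are {41, 42, 43, 44}, {40, 41, 42, 43, 44}; each meets A ∖ {41}, so x IS a limit point.
  x = 42: open {42} ∋ x has {42} ∩ (A ∖ {42}) = ∅, so x is NOT a limit point.
  x = 43: opens ∋ x are {41, 42, 43, 44}, {40, 41, 42, 43, 44}; each meets A ∖ {43}, so x IS a limit point.
  x = 44: opens ∋ x are {41, 42, 43, 44}, {40, 41, 42, 43, 44}; each meets A ∖ {44}, so x IS a limit point.
Collecting: A' = {40, 41, 43, 44}.


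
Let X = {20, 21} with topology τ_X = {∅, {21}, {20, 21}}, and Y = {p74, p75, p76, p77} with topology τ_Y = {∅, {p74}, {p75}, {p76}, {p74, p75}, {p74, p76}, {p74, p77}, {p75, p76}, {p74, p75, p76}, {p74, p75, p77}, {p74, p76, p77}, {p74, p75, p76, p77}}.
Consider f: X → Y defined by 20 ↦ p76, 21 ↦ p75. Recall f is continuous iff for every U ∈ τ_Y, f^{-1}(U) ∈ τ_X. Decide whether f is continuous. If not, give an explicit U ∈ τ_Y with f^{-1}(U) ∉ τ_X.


f is NOT continuous.

Compute f^{-1}(U) for each U ∈ τ_Y:
  U = ∅: f^{-1}(U) = ∅ ∈ τ_X ✓.
  U = {p74}: f^{-1}(U) = ∅ ∈ τ_X ✓.
  U = {p75}: f^{-1}(U) = {21} ∈ τ_X ✓.
  U = {p76}: f^{-1}(U) = {20} ∉ τ_X ✗.
  U = {p74, p75}: f^{-1}(U) = {21} ∈ τ_X ✓.
  U = {p74, p76}: f^{-1}(U) = {20} ∉ τ_X ✗.
  U = {p74, p77}: f^{-1}(U) = ∅ ∈ τ_X ✓.
  U = {p75, p76}: f^{-1}(U) = {20, 21} ∈ τ_X ✓.
  U = {p74, p75, p76}: f^{-1}(U) = {20, 21} ∈ τ_X ✓.
  U = {p74, p75, p77}: f^{-1}(U) = {21} ∈ τ_X ✓.
  U = {p74, p76, p77}: f^{-1}(U) = {20} ∉ τ_X ✗.
  U = {p74, p75, p76, p77}: f^{-1}(U) = {20, 21} ∈ τ_X ✓.
Found U = {p76} with f^{-1}(U) = {20} not in τ_X. Therefore f is NOT continuous.


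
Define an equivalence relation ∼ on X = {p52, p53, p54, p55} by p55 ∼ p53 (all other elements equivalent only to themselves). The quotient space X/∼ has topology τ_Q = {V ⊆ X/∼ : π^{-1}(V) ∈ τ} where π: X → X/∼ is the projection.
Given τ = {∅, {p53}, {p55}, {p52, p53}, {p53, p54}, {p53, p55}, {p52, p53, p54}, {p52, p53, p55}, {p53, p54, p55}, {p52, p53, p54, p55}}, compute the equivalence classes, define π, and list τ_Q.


X/∼ = {[p52], [p53=p55], [p54]}; |τ_Q| = 5.

Equivalence classes: [p52], [p53=p55], [p54].
Quotient map π: X → X/∼ sends p52 ↦ [p52], p53 ↦ [p53=p55], p54 ↦ [p54], p55 ↦ [p53=p55].
For each subset V ⊆ X/∼, compute π^{-1}(V) ⊆ X and check whether π^{-1}(V) ∈ τ. V is open in τ_Q iff π^{-1}(V) ∈ τ.
  V = {}: π^{-1}(V) = ∅ ∈ τ ✓.
  V = {[p52]}: π^{-1}(V) = {p52} ∉ τ ✗.
  V = {[p53=p55]}: π^{-1}(V) = {p53, p55} ∈ τ ✓.
  V = {[p52], [p53=p55]}: π^{-1}(V) = {p52, p53, p55} ∈ τ ✓.
  V = {[p54]}: π^{-1}(V) = {p54} ∉ τ ✗.
  V = {[p52], [p54]}: π^{-1}(V) = {p52, p54} ∉ τ ✗.
  V = {[p53=p55], [p54]}: π^{-1}(V) = {p53, p54, p55} ∈ τ ✓.
  V = {[p52], [p53=p55], [p54]}: π^{-1}(V) = {p52, p53, p54, p55} ∈ τ ✓.
Open sets in the quotient: τ_Q = {{}, {[p53=p55]}, {[p52], [p53=p55]}, {[p53=p55], [p54]}, {[p52], [p53=p55], [p54]}} (5 elements).


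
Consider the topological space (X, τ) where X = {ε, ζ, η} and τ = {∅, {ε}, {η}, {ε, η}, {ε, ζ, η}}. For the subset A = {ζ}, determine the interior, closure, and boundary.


int(A) = ∅, cl(A) = {ζ}, ∂A = {ζ}.

Closed sets in (X, τ) are complements of opens:
  closed(X, τ) = {∅, {ζ}, {ε, ζ}, {ζ, η}, {ε, ζ, η}}.
int(A) = ⋃ {U ∈ τ : U ⊆ A}. Opens contained in A: ∅.
Taking the union of these: int(A) = ∅.
cl(A) = ⋂ {C closed : A ⊆ C}. Closed sets containing A: {ζ}, {ε, ζ}, {ζ, η}, {ε, ζ, η}.
Intersecting these: cl(A) = {ζ}.
∂A = cl(A) ∖ int(A) = {ζ} ∖ ∅ = {ζ}.


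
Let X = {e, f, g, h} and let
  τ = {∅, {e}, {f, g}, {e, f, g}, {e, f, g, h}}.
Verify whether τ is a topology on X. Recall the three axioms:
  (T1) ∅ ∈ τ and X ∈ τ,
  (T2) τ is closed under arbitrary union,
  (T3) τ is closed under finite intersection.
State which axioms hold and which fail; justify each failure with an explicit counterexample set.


τ IS a topology on X.

Axiom (T1): ∅ ∈ τ? Yes; X ∈ τ? Yes.
Axiom (T2/T3): check pairwise unions and intersections of members of τ.
All pairwise intersections and unions checked — each lies in τ. Therefore τ satisfies (T1), (T2), (T3): it IS a topology on X.


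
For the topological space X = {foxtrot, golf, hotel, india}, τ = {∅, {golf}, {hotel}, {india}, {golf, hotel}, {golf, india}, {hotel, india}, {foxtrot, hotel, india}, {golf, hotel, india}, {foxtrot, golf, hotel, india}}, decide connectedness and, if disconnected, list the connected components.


(X, τ) is disconnected; components = [{golf}, {foxtrot, hotel, india}].

Find clopen sets (U ∈ τ with X ∖ U ∈ τ):
  U = ∅, X ∖ U = {foxtrot, golf, hotel, india} — both open, so U is clopen.
  U = {golf}, X ∖ U = {foxtrot, hotel, india} — both open, so U is clopen.
  U = {foxtrot, hotel, india}, X ∖ U = {golf} — both open, so U is clopen.
  U = {foxtrot, golf, hotel, india}, X ∖ U = ∅ — both open, so U is clopen.
Nontrivial clopen(s) exist: e.g. {golf}. So (X, τ) is disconnected.
Compute connected components by grouping points that agree on all clopens:
  component: {golf}
  component: {foxtrot, hotel, india}


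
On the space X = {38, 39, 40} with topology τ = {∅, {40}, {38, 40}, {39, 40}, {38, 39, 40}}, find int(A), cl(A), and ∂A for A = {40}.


int(A) = {40}, cl(A) = {38, 39, 40}, ∂A = {38, 39}.

Closed sets in (X, τ) are complements of opens:
  closed(X, τ) = {∅, {38}, {39}, {38, 39}, {38, 39, 40}}.
int(A) = ⋃ {U ∈ τ : U ⊆ A}. Opens contained in A: ∅, {40}.
Taking the union of these: int(A) = {40}.
cl(A) = ⋂ {C closed : A ⊆ C}. Closed sets containing A: {38, 39, 40}.
Intersecting these: cl(A) = {38, 39, 40}.
∂A = cl(A) ∖ int(A) = {38, 39, 40} ∖ {40} = {38, 39}.


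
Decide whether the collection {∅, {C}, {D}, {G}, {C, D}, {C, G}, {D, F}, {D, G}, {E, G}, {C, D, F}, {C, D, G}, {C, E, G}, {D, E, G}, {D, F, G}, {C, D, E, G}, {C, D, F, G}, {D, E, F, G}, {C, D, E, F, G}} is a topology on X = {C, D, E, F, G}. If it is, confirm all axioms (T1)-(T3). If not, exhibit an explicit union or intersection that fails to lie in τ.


τ IS a topology on X.

Axiom (T1): ∅ ∈ τ? Yes; X ∈ τ? Yes.
Axiom (T2/T3): check pairwise unions and intersections of members of τ.
All pairwise intersections and unions checked — each lies in τ. Therefore τ satisfies (T1), (T2), (T3): it IS a topology on X.


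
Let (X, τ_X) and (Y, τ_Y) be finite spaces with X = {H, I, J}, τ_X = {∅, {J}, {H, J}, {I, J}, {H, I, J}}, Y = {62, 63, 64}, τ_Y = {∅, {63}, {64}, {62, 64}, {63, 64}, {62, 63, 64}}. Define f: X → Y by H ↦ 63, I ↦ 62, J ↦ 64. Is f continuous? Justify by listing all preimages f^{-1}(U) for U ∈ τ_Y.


f is NOT continuous.

Compute f^{-1}(U) for each U ∈ τ_Y:
  U = ∅: f^{-1}(U) = ∅ ∈ τ_X ✓.
  U = {63}: f^{-1}(U) = {H} ∉ τ_X ✗.
  U = {64}: f^{-1}(U) = {J} ∈ τ_X ✓.
  U = {62, 64}: f^{-1}(U) = {I, J} ∈ τ_X ✓.
  U = {63, 64}: f^{-1}(U) = {H, J} ∈ τ_X ✓.
  U = {62, 63, 64}: f^{-1}(U) = {H, I, J} ∈ τ_X ✓.
Found U = {63} with f^{-1}(U) = {H} not in τ_X. Therefore f is NOT continuous.


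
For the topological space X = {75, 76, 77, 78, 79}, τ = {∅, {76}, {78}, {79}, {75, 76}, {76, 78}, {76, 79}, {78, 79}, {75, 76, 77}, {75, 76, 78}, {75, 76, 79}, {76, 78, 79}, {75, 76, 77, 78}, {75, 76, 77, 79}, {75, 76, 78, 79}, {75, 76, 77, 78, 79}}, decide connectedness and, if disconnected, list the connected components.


(X, τ) is disconnected; components = [{78}, {79}, {75, 76, 77}].

Find clopen sets (U ∈ τ with X ∖ U ∈ τ):
  U = ∅, X ∖ U = {75, 76, 77, 78, 79} — both open, so U is clopen.
  U = {78}, X ∖ U = {75, 76, 77, 79} — both open, so U is clopen.
  U = {79}, X ∖ U = {75, 76, 77, 78} — both open, so U is clopen.
  U = {78, 79}, X ∖ U = {75, 76, 77} — both open, so U is clopen.
  U = {75, 76, 77}, X ∖ U = {78, 79} — both open, so U is clopen.
  U = {75, 76, 77, 78}, X ∖ U = {79} — both open, so U is clopen.
  U = {75, 76, 77, 79}, X ∖ U = {78} — both open, so U is clopen.
  U = {75, 76, 77, 78, 79}, X ∖ U = ∅ — both open, so U is clopen.
Nontrivial clopen(s) exist: e.g. {78, 79}. So (X, τ) is disconnected.
Compute connected components by grouping points that agree on all clopens:
  component: {78}
  component: {79}
  component: {75, 76, 77}


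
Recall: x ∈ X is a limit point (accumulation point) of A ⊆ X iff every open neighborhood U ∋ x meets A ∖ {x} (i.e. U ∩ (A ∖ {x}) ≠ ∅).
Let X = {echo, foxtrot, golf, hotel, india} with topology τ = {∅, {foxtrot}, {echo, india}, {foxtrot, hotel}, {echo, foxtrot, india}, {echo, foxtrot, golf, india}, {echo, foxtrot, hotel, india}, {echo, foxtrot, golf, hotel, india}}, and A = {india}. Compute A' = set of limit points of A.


A' = {echo, golf}

For each x ∈ X, list the open sets U ∈ τ with x ∈ U, then check whether U ∩ (A ∖ {x}) ≠ ∅ for every such U.
  x = echo: opens ∋ x are {echo, india}, {echo, foxtrot, india}, {echo, foxtrot, golf, india}, {echo, foxtrot, hotel, india}, {echo, foxtrot, golf, hotel, india}; each meets A ∖ {echo}, so x IS a limit point.
  x = foxtrot: open {foxtrot} ∋ x has {foxtrot} ∩ (A ∖ {foxtrot}) = ∅, so x is NOT a limit point.
  x = golf: opens ∋ x are {echo, foxtrot, golf, india}, {echo, foxtrot, golf, hotel, india}; each meets A ∖ {golf}, so x IS a limit point.
  x = hotel: open {foxtrot, hotel} ∋ x has {foxtrot, hotel} ∩ (A ∖ {hotel}) = ∅, so x is NOT a limit point.
  x = india: open {echo, india} ∋ x has {echo, india} ∩ (A ∖ {india}) = ∅, so x is NOT a limit point.
Collecting: A' = {echo, golf}.


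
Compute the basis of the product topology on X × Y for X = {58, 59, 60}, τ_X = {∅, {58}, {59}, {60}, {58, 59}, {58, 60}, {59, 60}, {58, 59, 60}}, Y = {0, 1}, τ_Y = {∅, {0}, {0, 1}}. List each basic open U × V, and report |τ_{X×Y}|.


Basis B = {∅ × ∅, {58} × {0}, {59} × {0}, {60} × {0}, {58} × {0, 1}, {58, 59} × {0}, {58, 60} × {0}, {59} × {0, 1}, {59, 60} × {0}, {60} × {0, 1}, {58, 59, 60} × {0}, {58, 59} × {0, 1}, {58, 60} × {0, 1}, {59, 60} × {0, 1}, {58, 59, 60} × {0, 1}}; |τ_{X×Y}| = 27.

Enumerate products U × V with U ∈ τ_X, V ∈ τ_Y (deduplicated):
  ∅ × ∅ = {} (∅)
  {58} × {0} = {(58,0)}
  {59} × {0} = {(59,0)}
  {60} × {0} = {(60,0)}
  {58} × {0, 1} = {(58,0), (58,1)}
  {58, 59} × {0} = {(58,0), (59,0)}
  {58, 60} × {0} = {(58,0), (60,0)}
  {59} × {0, 1} = {(59,0), (59,1)}
  {59, 60} × {0} = {(59,0), (60,0)}
  {60} × {0, 1} = {(60,0), (60,1)}
  {58, 59, 60} × {0} = {(58,0), (59,0), (60,0)}
  {58, 59} × {0, 1} = {(58,0), (58,1), (59,0), (59,1)}
  {58, 60} × {0, 1} = {(58,0), (58,1), (60,0), (60,1)}
  {59, 60} × {0, 1} = {(59,0), (59,1), (60,0), (60,1)}
  {58, 59, 60} × {0, 1} = {(58,0), (58,1), (59,0), (59,1), (60,0), (60,1)}
These 15 distinct sets form the basis B.
Close under arbitrary unions to get τ_{X×Y}; counting gives |τ_{X×Y}| = 27.


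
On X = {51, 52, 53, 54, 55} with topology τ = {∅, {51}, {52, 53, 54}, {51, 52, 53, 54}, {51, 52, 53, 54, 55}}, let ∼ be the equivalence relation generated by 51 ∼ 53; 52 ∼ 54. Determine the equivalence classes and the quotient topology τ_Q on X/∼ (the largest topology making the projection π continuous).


X/∼ = {[51=53], [52=54], [55]}; |τ_Q| = 3.

Equivalence classes: [51=53], [52=54], [55].
Quotient map π: X → X/∼ sends 51 ↦ [51=53], 52 ↦ [52=54], 53 ↦ [51=53], 54 ↦ [52=54], 55 ↦ [55].
For each subset V ⊆ X/∼, compute π^{-1}(V) ⊆ X and check whether π^{-1}(V) ∈ τ. V is open in τ_Q iff π^{-1}(V) ∈ τ.
  V = {}: π^{-1}(V) = ∅ ∈ τ ✓.
  V = {[51=53]}: π^{-1}(V) = {51, 53} ∉ τ ✗.
  V = {[52=54]}: π^{-1}(V) = {52, 54} ∉ τ ✗.
  V = {[51=53], [52=54]}: π^{-1}(V) = {51, 52, 53, 54} ∈ τ ✓.
  V = {[55]}: π^{-1}(V) = {55} ∉ τ ✗.
  V = {[51=53], [55]}: π^{-1}(V) = {51, 53, 55} ∉ τ ✗.
  V = {[52=54], [55]}: π^{-1}(V) = {52, 54, 55} ∉ τ ✗.
  V = {[51=53], [52=54], [55]}: π^{-1}(V) = {51, 52, 53, 54, 55} ∈ τ ✓.
Open sets in the quotient: τ_Q = {{}, {[51=53], [52=54]}, {[51=53], [52=54], [55]}} (3 elements).


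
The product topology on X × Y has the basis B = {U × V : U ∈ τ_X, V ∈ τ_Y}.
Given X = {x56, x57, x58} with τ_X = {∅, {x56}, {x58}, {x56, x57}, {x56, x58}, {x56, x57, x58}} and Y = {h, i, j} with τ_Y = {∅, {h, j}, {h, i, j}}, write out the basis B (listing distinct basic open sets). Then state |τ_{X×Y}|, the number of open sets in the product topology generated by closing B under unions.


Basis B = {∅ × ∅, {x56} × {h, j}, {x58} × {h, j}, {x56} × {h, i, j}, {x58} × {h, i, j}, {x56, x57} × {h, j}, {x56, x58} × {h, j}, {x56, x57} × {h, i, j}, {x56, x58} × {h, i, j}, {x56, x57, x58} × {h, j}, {x56, x57, x58} × {h, i, j}}; |τ_{X×Y}| = 18.

Enumerate products U × V with U ∈ τ_X, V ∈ τ_Y (deduplicated):
  ∅ × ∅ = {} (∅)
  {x56} × {h, j} = {(x56,h), (x56,j)}
  {x58} × {h, j} = {(x58,h), (x58,j)}
  {x56} × {h, i, j} = {(x56,h), (x56,i), (x56,j)}
  {x58} × {h, i, j} = {(x58,h), (x58,i), (x58,j)}
  {x56, x57} × {h, j} = {(x56,h), (x56,j), (x57,h), (x57,j)}
  {x56, x58} × {h, j} = {(x56,h), (x56,j), (x58,h), (x58,j)}
  {x56, x57} × {h, i, j} = {(x56,h), (x56,i), (x56,j), (x57,h), (x57,i), (x57,j)}
  {x56, x58} × {h, i, j} = {(x56,h), (x56,i), (x56,j), (x58,h), (x58,i), (x58,j)}
  {x56, x57, x58} × {h, j} = {(x56,h), (x56,j), (x57,h), (x57,j), (x58,h), (x58,j)}
  {x56, x57, x58} × {h, i, j} = {(x56,h), (x56,i), (x56,j), (x57,h), (x57,i), (x57,j), (x58,h), (x58,i), (x58,j)}
These 11 distinct sets form the basis B.
Close under arbitrary unions to get τ_{X×Y}; counting gives |τ_{X×Y}| = 18.


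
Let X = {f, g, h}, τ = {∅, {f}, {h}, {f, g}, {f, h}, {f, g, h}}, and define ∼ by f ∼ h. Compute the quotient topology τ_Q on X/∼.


X/∼ = {[f=h], [g]}; |τ_Q| = 3.

Equivalence classes: [f=h], [g].
Quotient map π: X → X/∼ sends f ↦ [f=h], g ↦ [g], h ↦ [f=h].
For each subset V ⊆ X/∼, compute π^{-1}(V) ⊆ X and check whether π^{-1}(V) ∈ τ. V is open in τ_Q iff π^{-1}(V) ∈ τ.
  V = {}: π^{-1}(V) = ∅ ∈ τ ✓.
  V = {[f=h]}: π^{-1}(V) = {f, h} ∈ τ ✓.
  V = {[g]}: π^{-1}(V) = {g} ∉ τ ✗.
  V = {[f=h], [g]}: π^{-1}(V) = {f, g, h} ∈ τ ✓.
Open sets in the quotient: τ_Q = {{}, {[f=h]}, {[f=h], [g]}} (3 elements).


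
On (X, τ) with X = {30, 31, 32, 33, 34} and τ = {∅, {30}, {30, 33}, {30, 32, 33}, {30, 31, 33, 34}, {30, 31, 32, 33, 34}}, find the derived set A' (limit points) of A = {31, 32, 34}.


A' = {31, 34}

For each x ∈ X, list the open sets U ∈ τ with x ∈ U, then check whether U ∩ (A ∖ {x}) ≠ ∅ for every such U.
  x = 30: open {30} ∋ x has {30} ∩ (A ∖ {30}) = ∅, so x is NOT a limit point.
  x = 31: opens ∋ x are {30, 31, 33, 34}, {30, 31, 32, 33, 34}; each meets A ∖ {31}, so x IS a limit point.
  x = 32: open {30, 32, 33} ∋ x has {30, 32, 33} ∩ (A ∖ {32}) = ∅, so x is NOT a limit point.
  x = 33: open {30, 33} ∋ x has {30, 33} ∩ (A ∖ {33}) = ∅, so x is NOT a limit point.
  x = 34: opens ∋ x are {30, 31, 33, 34}, {30, 31, 32, 33, 34}; each meets A ∖ {34}, so x IS a limit point.
Collecting: A' = {31, 34}.


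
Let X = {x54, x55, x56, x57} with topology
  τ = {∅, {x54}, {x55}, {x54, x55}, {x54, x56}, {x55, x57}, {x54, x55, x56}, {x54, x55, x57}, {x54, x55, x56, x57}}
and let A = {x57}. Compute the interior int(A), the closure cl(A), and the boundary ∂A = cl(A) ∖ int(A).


int(A) = ∅, cl(A) = {x57}, ∂A = {x57}.

Closed sets in (X, τ) are complements of opens:
  closed(X, τ) = {∅, {x56}, {x57}, {x54, x56}, {x55, x57}, {x56, x57}, {x54, x56, x57}, {x55, x56, x57}, {x54, x55, x56, x57}}.
int(A) = ⋃ {U ∈ τ : U ⊆ A}. Opens contained in A: ∅.
Taking the union of these: int(A) = ∅.
cl(A) = ⋂ {C closed : A ⊆ C}. Closed sets containing A: {x57}, {x55, x57}, {x56, x57}, {x54, x56, x57}, {x55, x56, x57}, {x54, x55, x56, x57}.
Intersecting these: cl(A) = {x57}.
∂A = cl(A) ∖ int(A) = {x57} ∖ ∅ = {x57}.
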